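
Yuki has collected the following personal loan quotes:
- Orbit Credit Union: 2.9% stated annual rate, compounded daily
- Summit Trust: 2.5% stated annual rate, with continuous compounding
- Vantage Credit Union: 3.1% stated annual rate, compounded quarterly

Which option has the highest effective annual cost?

Orbit Credit Union: (1 + 0.029/365)^365 − 1 = 2.942%
Summit Trust: e^0.025 − 1 = 2.532%
Vantage Credit Union: (1 + 0.031/4)^4 − 1 = 3.136%
The highest effective annual rate is Vantage Credit Union at 3.136%.

Vantage Credit Union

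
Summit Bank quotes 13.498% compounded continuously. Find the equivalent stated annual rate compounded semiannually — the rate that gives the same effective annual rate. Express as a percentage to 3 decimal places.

EAR under continuous compounding: e^0.13498 − 1 = 0.144514.
Solve (1 + r/2)^2 = 1.144514: r/2 = 1.144514^(1/2) − 1 = 0.069820, so r = 0.139639 = 13.964%.

13.964%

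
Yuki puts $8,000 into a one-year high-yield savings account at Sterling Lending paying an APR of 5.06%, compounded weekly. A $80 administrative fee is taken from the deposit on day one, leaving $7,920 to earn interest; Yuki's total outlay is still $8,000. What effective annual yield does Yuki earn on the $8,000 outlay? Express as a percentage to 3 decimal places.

4.136%

Value after one year: 7,920 × (1 + 0.0506/52)^52 = 7,920 × 1.051876 = $8,330.86.
Effective yield on the $8,000 outlay: 8,330.86 / 8,000 − 1 = 0.041357 = 4.136%.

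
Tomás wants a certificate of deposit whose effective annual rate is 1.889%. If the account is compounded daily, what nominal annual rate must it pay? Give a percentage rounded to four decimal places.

(1 + r/365)^365 − 1 = 0.01889, so 1 + r/365 = 1.01889^(1/365).
r/365 = 0.000051, so r = 0.018714 = 1.8714%.

1.8714%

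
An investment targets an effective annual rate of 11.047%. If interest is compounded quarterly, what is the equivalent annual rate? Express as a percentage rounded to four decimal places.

10.6168%

(1 + r/4)^4 − 1 = 0.11047, so 1 + r/4 = 1.11047^(1/4).
r/4 = 0.026542, so r = 0.106168 = 10.6168%.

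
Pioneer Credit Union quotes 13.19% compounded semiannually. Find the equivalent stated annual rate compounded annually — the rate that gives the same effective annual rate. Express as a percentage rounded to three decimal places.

13.625%

EAR = (1 + 0.1319/2)^2 − 1 = 0.136249.
Compounded annually, the equivalent nominal rate is the EAR itself: 13.625%.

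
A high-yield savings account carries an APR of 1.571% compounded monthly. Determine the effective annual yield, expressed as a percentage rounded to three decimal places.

EAR = (1 + 0.01571/12)^12 − 1.
= (1 + 0.001309)^12 − 1 = 1.015824 − 1 = 1.582%.

1.582%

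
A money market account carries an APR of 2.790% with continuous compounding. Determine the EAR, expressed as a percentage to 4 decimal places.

With continuous compounding, EAR = e^0.02790 − 1.
e^0.02790 = 1.028293, so EAR = 0.028293 = 2.8293%.

2.8293%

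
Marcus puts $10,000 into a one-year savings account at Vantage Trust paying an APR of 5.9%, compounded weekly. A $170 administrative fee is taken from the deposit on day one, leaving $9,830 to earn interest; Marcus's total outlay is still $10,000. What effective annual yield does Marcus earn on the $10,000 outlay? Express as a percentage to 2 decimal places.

4.27%

Value after one year: 9,830 × (1 + 0.059/52)^52 = 9,830 × 1.060740 = $10,427.07.
Effective yield on the $10,000 outlay: 10,427.07 / 10,000 − 1 = 0.042707 = 4.27%.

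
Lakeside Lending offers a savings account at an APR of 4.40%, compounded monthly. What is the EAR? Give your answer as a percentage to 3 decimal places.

4.490%

EAR = (1 + 0.0440/12)^12 − 1.
= 1.044898 − 1 = 4.490%.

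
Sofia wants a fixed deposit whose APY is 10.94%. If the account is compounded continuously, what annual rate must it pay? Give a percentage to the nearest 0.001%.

10.382%

Continuous: nominal r satisfies e^r − 1 = 0.1094.
r = ln(1 + 0.1094) = ln(1.1094) = 0.103819 = 10.382%.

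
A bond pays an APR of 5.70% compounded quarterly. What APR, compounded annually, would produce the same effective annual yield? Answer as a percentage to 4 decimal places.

EAR = (1 + 0.0570/4)^4 − 1 = 0.058230.
Compounded annually, the equivalent nominal rate is the EAR itself: 5.8230%.

5.8230%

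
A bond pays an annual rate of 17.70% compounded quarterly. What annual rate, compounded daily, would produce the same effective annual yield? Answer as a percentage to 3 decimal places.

17.324%

EAR = (1 + 0.1770/4)^4 − 1 = 0.189099.
Solve (1 + r/365)^365 = 1.189099: r/365 = 1.189099^(1/365) − 1 = 0.000475, so r = 0.173237 = 17.324%.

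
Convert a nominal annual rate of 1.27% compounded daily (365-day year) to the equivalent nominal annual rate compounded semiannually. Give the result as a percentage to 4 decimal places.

EAR = (1 + 0.0127/365)^365 − 1 = 0.012781.
Solve (1 + r/2)^2 = 1.012781: r/2 = 1.012781^(1/2) − 1 = 0.006370, so r = 0.012740 = 1.2740%.

1.2740%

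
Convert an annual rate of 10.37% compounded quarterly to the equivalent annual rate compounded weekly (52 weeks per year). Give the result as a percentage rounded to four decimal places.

EAR = (1 + 0.1037/4)^4 − 1 = 0.107803.
Solve (1 + r/52)^52 = 1.107803: r/52 = 1.107803^(1/52) − 1 = 0.001971, so r = 0.102479 = 10.2479%.

10.2479%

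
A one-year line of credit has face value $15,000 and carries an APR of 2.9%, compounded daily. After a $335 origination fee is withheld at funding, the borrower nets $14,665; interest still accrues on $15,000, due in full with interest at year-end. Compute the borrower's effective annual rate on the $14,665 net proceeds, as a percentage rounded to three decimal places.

Amount owed after one year: 15,000 × (1 + 0.029/365)^365 = 15,000 × 1.029423 = $15,441.35.
Effective rate on net proceeds: 15,441.35 / 14,665 − 1 = 0.052939 = 5.294%.

5.294%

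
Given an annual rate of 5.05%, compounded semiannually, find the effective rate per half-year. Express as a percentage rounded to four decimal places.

2.5250%

With a nominal annual rate compounded semiannually, the periodic rate is the nominal rate divided by 2.
i = 0.0505 / 2 = 0.0252500 = 2.5250%.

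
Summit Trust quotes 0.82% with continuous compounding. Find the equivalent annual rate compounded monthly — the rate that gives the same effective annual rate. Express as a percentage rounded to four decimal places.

EAR under continuous compounding: e^0.0082 − 1 = 0.008234.
Solve (1 + r/12)^12 = 1.008234: r/12 = 1.008234^(1/12) − 1 = 0.000684, so r = 0.008203 = 0.8203%.

0.8203%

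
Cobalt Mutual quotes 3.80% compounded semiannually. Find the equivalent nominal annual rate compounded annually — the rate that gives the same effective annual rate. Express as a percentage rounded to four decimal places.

EAR = (1 + 0.0380/2)^2 − 1 = 0.038361.
Compounded annually, the equivalent nominal rate is the EAR itself: 3.8361%.

3.8361%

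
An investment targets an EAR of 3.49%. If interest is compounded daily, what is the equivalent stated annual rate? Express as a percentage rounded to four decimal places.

3.4306%

(1 + r/365)^365 − 1 = 0.0349, so 1 + r/365 = 1.0349^(1/365).
r/365 = 0.000094, so r = 0.034306 = 3.4306%.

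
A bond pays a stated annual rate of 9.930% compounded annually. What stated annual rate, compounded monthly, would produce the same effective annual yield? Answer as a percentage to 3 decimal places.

9.505%

Compounded annually, EAR = nominal = 0.099300.
Solve (1 + r/12)^12 = 1.099300: r/12 = 1.099300^(1/12) − 1 = 0.007921, so r = 0.095048 = 9.505%.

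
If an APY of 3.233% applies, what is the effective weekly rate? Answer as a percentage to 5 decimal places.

0.06121%

The per-week rate i satisfies (1 + i)^52 = 1 + 0.03233.
i = 1.03233^(1/52) − 1 = 0.0006121 = 0.06121%.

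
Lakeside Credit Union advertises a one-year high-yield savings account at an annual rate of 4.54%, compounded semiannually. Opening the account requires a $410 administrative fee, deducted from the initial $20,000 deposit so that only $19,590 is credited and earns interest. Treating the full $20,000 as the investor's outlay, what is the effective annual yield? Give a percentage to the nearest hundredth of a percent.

Value after one year: 19,590 × (1 + 0.0454/2)^2 = 19,590 × 1.045915 = $20,489.48.
Effective yield on the $20,000 outlay: 20,489.48 / 20,000 − 1 = 0.024474 = 2.45%.

2.45%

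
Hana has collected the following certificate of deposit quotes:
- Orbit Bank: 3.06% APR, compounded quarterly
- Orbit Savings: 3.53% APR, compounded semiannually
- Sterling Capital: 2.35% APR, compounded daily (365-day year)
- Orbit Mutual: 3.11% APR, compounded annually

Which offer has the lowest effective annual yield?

Orbit Bank: (1 + 0.0306/4)^4 − 1 = 3.095%
Orbit Savings: (1 + 0.0353/2)^2 − 1 = 3.561%
Sterling Capital: (1 + 0.0235/365)^365 − 1 = 2.378%
Orbit Mutual: compounded annually, EAR = 3.110%
The lowest effective annual rate is Sterling Capital at 2.378%.

Sterling Capital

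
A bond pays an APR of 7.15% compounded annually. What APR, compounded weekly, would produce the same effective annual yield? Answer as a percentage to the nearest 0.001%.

6.911%

Compounded annually, EAR = nominal = 0.071500.
Solve (1 + r/52)^52 = 1.071500: r/52 = 1.071500^(1/52) − 1 = 0.001329, so r = 0.069105 = 6.911%.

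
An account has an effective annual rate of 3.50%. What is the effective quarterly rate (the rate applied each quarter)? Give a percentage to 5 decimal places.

0.86374%

The per-quarter rate i satisfies (1 + i)^4 = 1 + 0.0350.
i = 1.0350^(1/4) − 1 = 0.0086374 = 0.86374%.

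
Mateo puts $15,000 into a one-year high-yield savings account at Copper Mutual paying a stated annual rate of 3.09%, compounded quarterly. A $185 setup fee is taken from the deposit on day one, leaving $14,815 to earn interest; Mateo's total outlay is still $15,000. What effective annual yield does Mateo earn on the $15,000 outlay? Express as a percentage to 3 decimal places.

Value after one year: 14,815 × (1 + 0.0309/4)^4 = 14,815 × 1.031260 = $15,278.12.
Effective yield on the $15,000 outlay: 15,278.12 / 15,000 − 1 = 0.018541 = 1.854%.

1.854%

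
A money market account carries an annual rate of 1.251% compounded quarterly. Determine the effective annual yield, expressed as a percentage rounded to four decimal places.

1.2569%

EAR = (1 + 0.01251/4)^4 − 1.
= (1 + 0.003127)^4 − 1 = 1.012569 − 1 = 1.2569%.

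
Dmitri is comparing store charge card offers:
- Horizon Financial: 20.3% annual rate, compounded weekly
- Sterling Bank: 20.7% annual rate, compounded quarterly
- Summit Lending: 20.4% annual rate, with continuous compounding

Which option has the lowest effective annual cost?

Horizon Financial: (1 + 0.203/52)^52 − 1 = 22.459%
Sterling Bank: (1 + 0.207/4)^4 − 1 = 22.363%
Summit Lending: e^0.204 − 1 = 22.630%
The lowest effective annual rate is Sterling Bank at 22.363%.

Sterling Bank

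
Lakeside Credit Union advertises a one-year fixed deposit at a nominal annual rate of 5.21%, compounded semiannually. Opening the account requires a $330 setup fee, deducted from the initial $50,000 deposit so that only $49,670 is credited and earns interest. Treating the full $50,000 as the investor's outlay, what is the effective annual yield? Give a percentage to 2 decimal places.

Value after one year: 49,670 × (1 + 0.0521/2)^2 = 49,670 × 1.052779 = $52,291.51.
Effective yield on the $50,000 outlay: 52,291.51 / 50,000 − 1 = 0.045830 = 4.58%.

4.58%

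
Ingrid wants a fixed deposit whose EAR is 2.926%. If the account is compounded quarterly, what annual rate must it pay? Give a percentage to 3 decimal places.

(1 + r/4)^4 − 1 = 0.02926, so 1 + r/4 = 1.02926^(1/4).
r/4 = 0.007236, so r = 0.028944 = 2.894%.

2.894%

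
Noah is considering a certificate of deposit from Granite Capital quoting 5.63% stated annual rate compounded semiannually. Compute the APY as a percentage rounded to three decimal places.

EAR = (1 + 0.0563/2)^2 − 1.
= (1 + 0.028150)^2 − 1 = 1.057092 − 1 = 5.709%.

5.709%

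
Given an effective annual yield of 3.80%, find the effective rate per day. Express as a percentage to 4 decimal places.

The per-day rate i satisfies (1 + i)^365 = 1 + 0.0380.
i = 1.0380^(1/365) − 1 = 0.0001022 = 0.0102%.

0.0102%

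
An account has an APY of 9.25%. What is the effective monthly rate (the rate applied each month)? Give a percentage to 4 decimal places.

0.7400%

The per-month rate i satisfies (1 + i)^12 = 1 + 0.0925.
i = 1.0925^(1/12) − 1 = 0.0073996 = 0.7400%.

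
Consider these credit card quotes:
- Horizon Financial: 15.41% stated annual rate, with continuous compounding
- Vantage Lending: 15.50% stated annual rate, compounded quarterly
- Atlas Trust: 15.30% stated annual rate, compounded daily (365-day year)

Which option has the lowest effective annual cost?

Horizon Financial: e^0.1541 − 1 = 16.661%
Vantage Lending: (1 + 0.1550/4)^4 − 1 = 16.424%
Atlas Trust: (1 + 0.1530/365)^365 − 1 = 16.529%
The lowest effective annual rate is Vantage Lending at 16.424%.

Vantage Lending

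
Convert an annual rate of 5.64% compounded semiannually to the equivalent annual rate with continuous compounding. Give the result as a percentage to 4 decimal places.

EAR = (1 + 0.0564/2)^2 − 1 = 0.057195.
Equivalent continuous rate: r = ln(1 + 0.057195) = 0.055619 = 5.5619%.

5.5619%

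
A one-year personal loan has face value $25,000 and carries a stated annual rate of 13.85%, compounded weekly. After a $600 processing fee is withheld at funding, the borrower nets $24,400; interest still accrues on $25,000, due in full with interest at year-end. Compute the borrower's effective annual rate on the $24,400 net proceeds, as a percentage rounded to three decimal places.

17.658%

Amount owed after one year: 25,000 × (1 + 0.1385/52)^52 = 25,000 × 1.148338 = $28,708.46.
Effective rate on net proceeds: 28,708.46 / 24,400 − 1 = 0.176576 = 17.658%.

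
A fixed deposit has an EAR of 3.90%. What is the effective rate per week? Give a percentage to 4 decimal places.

The per-week rate i satisfies (1 + i)^52 = 1 + 0.0390.
i = 1.0390^(1/52) − 1 = 0.0007360 = 0.0736%.

0.0736%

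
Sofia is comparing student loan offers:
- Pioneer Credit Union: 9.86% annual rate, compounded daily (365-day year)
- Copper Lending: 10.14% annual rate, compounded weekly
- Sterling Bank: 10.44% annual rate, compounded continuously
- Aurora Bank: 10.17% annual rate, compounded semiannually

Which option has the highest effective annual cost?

Sterling Bank

Pioneer Credit Union: (1 + 0.0986/365)^365 − 1 = 10.361%
Copper Lending: (1 + 0.1014/52)^52 − 1 = 10.661%
Sterling Bank: e^0.1044 − 1 = 11.004%
Aurora Bank: (1 + 0.1017/2)^2 − 1 = 10.429%
The highest effective annual rate is Sterling Bank at 11.004%.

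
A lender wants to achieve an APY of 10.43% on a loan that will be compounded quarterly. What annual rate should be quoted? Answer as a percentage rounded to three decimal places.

(1 + r/4)^4 − 1 = 0.1043, so 1 + r/4 = 1.1043^(1/4).
r/4 = 0.025113, so r = 0.100452 = 10.045%.

10.045%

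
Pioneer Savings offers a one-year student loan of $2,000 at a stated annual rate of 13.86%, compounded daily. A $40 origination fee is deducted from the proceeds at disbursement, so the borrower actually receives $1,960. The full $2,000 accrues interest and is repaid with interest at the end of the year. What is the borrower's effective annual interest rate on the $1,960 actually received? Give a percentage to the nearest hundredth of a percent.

17.21%

Amount owed after one year: 2,000 × (1 + 0.1386/365)^365 = 2,000 × 1.148634 = $2,297.27.
Effective rate on net proceeds: 2,297.27 / 1,960 − 1 = 0.172076 = 17.21%.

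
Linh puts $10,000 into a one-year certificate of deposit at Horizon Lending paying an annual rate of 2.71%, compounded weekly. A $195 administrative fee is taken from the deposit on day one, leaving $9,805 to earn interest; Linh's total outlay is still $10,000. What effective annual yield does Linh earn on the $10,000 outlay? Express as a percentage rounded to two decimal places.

Value after one year: 9,805 × (1 + 0.0271/52)^52 = 9,805 × 1.027463 = $10,074.28.
Effective yield on the $10,000 outlay: 10,074.28 / 10,000 − 1 = 0.007428 = 0.74%.

0.74%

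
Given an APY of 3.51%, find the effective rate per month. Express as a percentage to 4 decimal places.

The per-month rate i satisfies (1 + i)^12 = 1 + 0.0351.
i = 1.0351^(1/12) − 1 = 0.0028790 = 0.2879%.

0.2879%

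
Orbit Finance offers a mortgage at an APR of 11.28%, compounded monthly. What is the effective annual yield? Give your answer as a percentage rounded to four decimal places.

EAR = (1 + 0.1128/12)^12 − 1.
= (1 + 0.009400)^12 − 1 = 1.118818 − 1 = 11.8818%.

11.8818%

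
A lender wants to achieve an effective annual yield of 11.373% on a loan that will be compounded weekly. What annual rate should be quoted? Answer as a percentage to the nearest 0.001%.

10.783%

(1 + r/52)^52 − 1 = 0.11373, so 1 + r/52 = 1.11373^(1/52).
r/52 = 0.002074, so r = 0.107826 = 10.783%.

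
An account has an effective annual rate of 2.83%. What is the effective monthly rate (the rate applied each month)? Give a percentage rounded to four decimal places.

The per-month rate i satisfies (1 + i)^12 = 1 + 0.0283.
i = 1.0283^(1/12) − 1 = 0.0023283 = 0.2328%.

0.2328%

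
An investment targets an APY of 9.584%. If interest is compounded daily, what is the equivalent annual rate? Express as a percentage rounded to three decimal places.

(1 + r/365)^365 − 1 = 0.09584, so 1 + r/365 = 1.09584^(1/365).
r/365 = 0.000251, so r = 0.091533 = 9.153%.

9.153%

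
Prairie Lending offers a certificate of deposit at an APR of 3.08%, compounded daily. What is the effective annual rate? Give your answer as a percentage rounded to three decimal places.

3.128%

EAR = (1 + 0.0308/365)^365 − 1.
= 1.031278 − 1 = 3.128%.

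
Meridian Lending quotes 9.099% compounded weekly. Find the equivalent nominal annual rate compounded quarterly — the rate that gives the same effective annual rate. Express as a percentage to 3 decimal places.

EAR = (1 + 0.09099/52)^52 − 1 = 0.095171.
Solve (1 + r/4)^4 = 1.095171: r/4 = 1.095171^(1/4) − 1 = 0.022988, so r = 0.091951 = 9.195%.

9.195%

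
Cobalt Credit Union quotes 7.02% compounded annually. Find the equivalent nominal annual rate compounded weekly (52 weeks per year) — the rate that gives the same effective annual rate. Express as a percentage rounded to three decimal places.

Compounded annually, EAR = nominal = 0.070200.
Solve (1 + r/52)^52 = 1.070200: r/52 = 1.070200^(1/52) − 1 = 0.001306, so r = 0.067890 = 6.789%.

6.789%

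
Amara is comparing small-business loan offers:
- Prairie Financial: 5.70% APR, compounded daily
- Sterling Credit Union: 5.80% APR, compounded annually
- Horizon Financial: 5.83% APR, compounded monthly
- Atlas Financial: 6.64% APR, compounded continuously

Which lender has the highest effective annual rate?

Prairie Financial: (1 + 0.0570/365)^365 − 1 = 5.865%
Sterling Credit Union: compounded annually, EAR = 5.800%
Horizon Financial: (1 + 0.0583/12)^12 − 1 = 5.988%
Atlas Financial: e^0.0664 − 1 = 6.865%
The highest effective annual rate is Atlas Financial at 6.865%.

Atlas Financial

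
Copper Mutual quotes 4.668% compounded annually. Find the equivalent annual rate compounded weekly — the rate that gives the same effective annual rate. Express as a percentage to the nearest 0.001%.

Compounded annually, EAR = nominal = 0.046680.
Solve (1 + r/52)^52 = 1.046680: r/52 = 1.046680^(1/52) − 1 = 0.000878, so r = 0.045643 = 4.564%.

4.564%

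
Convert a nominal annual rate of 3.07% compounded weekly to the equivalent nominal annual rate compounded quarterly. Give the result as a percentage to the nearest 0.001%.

3.081%

EAR = (1 + 0.0307/52)^52 − 1 = 0.031167.
Solve (1 + r/4)^4 = 1.031167: r/4 = 1.031167^(1/4) − 1 = 0.007702, so r = 0.030809 = 3.081%.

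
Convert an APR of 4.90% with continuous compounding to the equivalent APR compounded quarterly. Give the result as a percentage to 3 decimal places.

EAR under continuous compounding: e^0.0490 − 1 = 0.050220.
Solve (1 + r/4)^4 = 1.050220: r/4 = 1.050220^(1/4) − 1 = 0.012325, so r = 0.049301 = 4.930%.

4.930%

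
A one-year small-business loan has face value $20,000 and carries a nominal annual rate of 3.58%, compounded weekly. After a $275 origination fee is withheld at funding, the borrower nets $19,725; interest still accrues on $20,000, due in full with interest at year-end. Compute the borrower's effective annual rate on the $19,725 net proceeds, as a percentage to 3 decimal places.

Amount owed after one year: 20,000 × (1 + 0.0358/52)^52 = 20,000 × 1.036436 = $20,728.72.
Effective rate on net proceeds: 20,728.72 / 19,725 − 1 = 0.050885 = 5.089%.

5.089%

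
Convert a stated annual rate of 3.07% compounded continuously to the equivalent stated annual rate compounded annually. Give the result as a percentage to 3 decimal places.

3.118%

EAR under continuous compounding: e^0.0307 − 1 = 0.031176.
Compounded annually, the equivalent nominal rate is the EAR itself: 3.118%.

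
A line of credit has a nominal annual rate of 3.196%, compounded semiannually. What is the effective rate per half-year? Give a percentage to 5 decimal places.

With a nominal annual rate compounded semiannually, the periodic rate is the nominal rate divided by 2.
i = 0.03196 / 2 = 0.0159800 = 1.59800%.

1.59800%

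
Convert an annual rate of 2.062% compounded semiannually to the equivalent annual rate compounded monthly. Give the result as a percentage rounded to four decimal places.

2.0532%

EAR = (1 + 0.02062/2)^2 − 1 = 0.020726.
Solve (1 + r/12)^12 = 1.020726: r/12 = 1.020726^(1/12) − 1 = 0.001711, so r = 0.020532 = 2.0532%.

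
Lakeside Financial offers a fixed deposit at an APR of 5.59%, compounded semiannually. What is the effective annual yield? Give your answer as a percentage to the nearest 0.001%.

EAR = (1 + 0.0559/2)^2 − 1.
= (1 + 0.027950)^2 − 1 = 1.056681 − 1 = 5.668%.

5.668%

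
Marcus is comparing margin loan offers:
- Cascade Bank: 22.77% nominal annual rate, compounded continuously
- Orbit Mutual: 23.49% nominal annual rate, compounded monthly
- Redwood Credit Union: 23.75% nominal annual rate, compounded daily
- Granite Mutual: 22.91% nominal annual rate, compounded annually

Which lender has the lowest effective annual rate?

Cascade Bank: e^0.2277 − 1 = 25.571%
Orbit Mutual: (1 + 0.2349/12)^12 − 1 = 26.192%
Redwood Credit Union: (1 + 0.2375/365)^365 − 1 = 26.798%
Granite Mutual: compounded annually, EAR = 22.910%
The lowest effective annual rate is Granite Mutual at 22.910%.

Granite Mutual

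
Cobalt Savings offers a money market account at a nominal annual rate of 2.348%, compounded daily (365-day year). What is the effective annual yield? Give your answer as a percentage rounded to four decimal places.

EAR = (1 + 0.02348/365)^365 − 1.
= (1 + 0.000064)^365 − 1 = 1.023757 − 1 = 2.3757%.

2.3757%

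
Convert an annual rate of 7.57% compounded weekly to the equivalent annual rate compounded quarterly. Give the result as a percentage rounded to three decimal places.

7.636%

EAR = (1 + 0.0757/52)^52 − 1 = 0.078580.
Solve (1 + r/4)^4 = 1.078580: r/4 = 1.078580^(1/4) − 1 = 0.019091, so r = 0.076365 = 7.636%.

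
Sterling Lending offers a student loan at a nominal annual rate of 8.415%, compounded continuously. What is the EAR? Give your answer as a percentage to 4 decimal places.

With continuous compounding, EAR = e^0.08415 − 1.
e^0.08415 = 1.087792, so EAR = 0.087792 = 8.7792%.

8.7792%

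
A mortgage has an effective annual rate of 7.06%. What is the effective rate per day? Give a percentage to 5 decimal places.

0.01869%

The per-day rate i satisfies (1 + i)^365 = 1 + 0.0706.
i = 1.0706^(1/365) − 1 = 0.0001869 = 0.01869%.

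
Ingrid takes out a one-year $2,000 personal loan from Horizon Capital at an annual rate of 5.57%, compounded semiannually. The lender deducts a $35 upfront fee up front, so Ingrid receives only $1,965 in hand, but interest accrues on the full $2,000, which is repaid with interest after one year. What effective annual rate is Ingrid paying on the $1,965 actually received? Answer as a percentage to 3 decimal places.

7.529%

Amount owed after one year: 2,000 × (1 + 0.0557/2)^2 = 2,000 × 1.056476 = $2,112.95.
Effective rate on net proceeds: 2,112.95 / 1,965 − 1 = 0.075293 = 7.529%.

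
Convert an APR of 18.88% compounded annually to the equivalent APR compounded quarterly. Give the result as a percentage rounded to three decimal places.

Compounded annually, EAR = nominal = 0.188800.
Solve (1 + r/4)^4 = 1.188800: r/4 = 1.188800^(1/4) − 1 = 0.044184, so r = 0.176738 = 17.674%.

17.674%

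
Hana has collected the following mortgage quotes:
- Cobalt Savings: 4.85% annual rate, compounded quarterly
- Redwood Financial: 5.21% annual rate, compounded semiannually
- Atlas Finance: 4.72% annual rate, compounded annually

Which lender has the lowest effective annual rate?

Cobalt Savings: (1 + 0.0485/4)^4 − 1 = 4.939%
Redwood Financial: (1 + 0.0521/2)^2 − 1 = 5.278%
Atlas Finance: compounded annually, EAR = 4.720%
The lowest effective annual rate is Atlas Finance at 4.720%.

Atlas Finance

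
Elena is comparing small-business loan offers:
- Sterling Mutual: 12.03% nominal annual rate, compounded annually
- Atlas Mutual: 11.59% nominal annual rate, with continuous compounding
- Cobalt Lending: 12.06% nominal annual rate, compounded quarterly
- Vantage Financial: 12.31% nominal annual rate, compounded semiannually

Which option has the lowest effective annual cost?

Sterling Mutual: compounded annually, EAR = 12.030%
Atlas Mutual: e^0.1159 − 1 = 12.288%
Cobalt Lending: (1 + 0.1206/4)^4 − 1 = 12.616%
Vantage Financial: (1 + 0.1231/2)^2 − 1 = 12.689%
The lowest effective annual rate is Sterling Mutual at 12.030%.

Sterling Mutual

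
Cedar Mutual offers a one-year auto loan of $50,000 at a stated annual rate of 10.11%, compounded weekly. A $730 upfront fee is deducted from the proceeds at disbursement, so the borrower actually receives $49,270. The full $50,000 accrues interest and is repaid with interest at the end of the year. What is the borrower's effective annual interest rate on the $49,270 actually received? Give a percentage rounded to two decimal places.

12.27%

Amount owed after one year: 50,000 × (1 + 0.1011/52)^52 = 50,000 × 1.106279 = $55,313.93.
Effective rate on net proceeds: 55,313.93 / 49,270 − 1 = 0.122670 = 12.27%.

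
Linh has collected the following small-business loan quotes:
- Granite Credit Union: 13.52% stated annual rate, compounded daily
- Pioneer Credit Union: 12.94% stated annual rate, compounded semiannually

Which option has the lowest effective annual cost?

Granite Credit Union: (1 + 0.1352/365)^365 − 1 = 14.474%
Pioneer Credit Union: (1 + 0.1294/2)^2 − 1 = 13.359%
The lowest effective annual rate is Pioneer Credit Union at 13.359%.

Pioneer Credit Union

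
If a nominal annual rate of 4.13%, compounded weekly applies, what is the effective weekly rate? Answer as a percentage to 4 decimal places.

With a nominal annual rate compounded weekly, the periodic rate is the nominal rate divided by 52.
i = 0.0413 / 52 = 0.0007942 = 0.0794%.

0.0794%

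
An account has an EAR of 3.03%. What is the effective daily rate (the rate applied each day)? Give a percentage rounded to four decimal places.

The per-day rate i satisfies (1 + i)^365 = 1 + 0.0303.
i = 1.0303^(1/365) − 1 = 0.0000818 = 0.0082%.

0.0082%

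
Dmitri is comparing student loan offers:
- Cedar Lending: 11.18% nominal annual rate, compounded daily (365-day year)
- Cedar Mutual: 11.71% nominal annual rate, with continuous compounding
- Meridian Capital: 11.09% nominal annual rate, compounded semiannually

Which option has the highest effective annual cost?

Cedar Lending: (1 + 0.1118/365)^365 − 1 = 11.827%
Cedar Mutual: e^0.1171 − 1 = 12.423%
Meridian Capital: (1 + 0.1109/2)^2 − 1 = 11.397%
The highest effective annual rate is Cedar Mutual at 12.423%.

Cedar Mutual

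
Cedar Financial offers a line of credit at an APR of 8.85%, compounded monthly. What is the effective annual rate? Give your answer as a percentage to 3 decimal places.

9.218%

EAR = (1 + 0.0885/12)^12 − 1.
= 1.092180 − 1 = 9.218%.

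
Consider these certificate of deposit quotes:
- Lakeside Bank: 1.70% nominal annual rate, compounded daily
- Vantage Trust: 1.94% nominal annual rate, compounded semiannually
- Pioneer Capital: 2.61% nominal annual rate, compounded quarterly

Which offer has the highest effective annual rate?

Pioneer Capital

Lakeside Bank: (1 + 0.0170/365)^365 − 1 = 1.714%
Vantage Trust: (1 + 0.0194/2)^2 − 1 = 1.949%
Pioneer Capital: (1 + 0.0261/4)^4 − 1 = 2.636%
The highest effective annual rate is Pioneer Capital at 2.636%.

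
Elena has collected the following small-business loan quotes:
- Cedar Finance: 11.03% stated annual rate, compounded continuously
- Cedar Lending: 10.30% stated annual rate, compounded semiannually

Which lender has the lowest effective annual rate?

Cedar Finance: e^0.1103 − 1 = 11.661%
Cedar Lending: (1 + 0.1030/2)^2 − 1 = 10.565%
The lowest effective annual rate is Cedar Lending at 10.565%.

Cedar Lending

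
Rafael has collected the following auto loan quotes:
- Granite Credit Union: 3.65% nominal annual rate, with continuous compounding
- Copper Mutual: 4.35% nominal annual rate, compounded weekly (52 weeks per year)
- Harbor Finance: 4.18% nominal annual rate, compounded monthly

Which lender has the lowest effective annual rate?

Granite Credit Union

Granite Credit Union: e^0.0365 − 1 = 3.717%
Copper Mutual: (1 + 0.0435/52)^52 − 1 = 4.444%
Harbor Finance: (1 + 0.0418/12)^12 − 1 = 4.261%
The lowest effective annual rate is Granite Credit Union at 3.717%.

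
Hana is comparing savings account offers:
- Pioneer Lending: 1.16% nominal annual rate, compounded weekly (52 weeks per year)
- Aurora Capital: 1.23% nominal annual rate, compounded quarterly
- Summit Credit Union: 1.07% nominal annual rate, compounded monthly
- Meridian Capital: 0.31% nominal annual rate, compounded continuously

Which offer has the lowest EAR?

Meridian Capital

Pioneer Lending: (1 + 0.0116/52)^52 − 1 = 1.167%
Aurora Capital: (1 + 0.0123/4)^4 − 1 = 1.236%
Summit Credit Union: (1 + 0.0107/12)^12 − 1 = 1.075%
Meridian Capital: e^0.0031 − 1 = 0.310%
The lowest effective annual rate is Meridian Capital at 0.310%.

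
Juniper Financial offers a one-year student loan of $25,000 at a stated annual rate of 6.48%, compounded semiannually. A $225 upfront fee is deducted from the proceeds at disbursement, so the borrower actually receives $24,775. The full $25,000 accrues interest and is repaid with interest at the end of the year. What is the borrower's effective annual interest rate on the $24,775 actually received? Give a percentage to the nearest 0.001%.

7.553%

Amount owed after one year: 25,000 × (1 + 0.0648/2)^2 = 25,000 × 1.065850 = $26,646.24.
Effective rate on net proceeds: 26,646.24 / 24,775 − 1 = 0.075530 = 7.553%.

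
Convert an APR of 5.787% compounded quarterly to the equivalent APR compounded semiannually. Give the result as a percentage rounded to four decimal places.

5.8289%

EAR = (1 + 0.05787/4)^4 − 1 = 0.059138.
Solve (1 + r/2)^2 = 1.059138: r/2 = 1.059138^(1/2) − 1 = 0.029144, so r = 0.058289 = 5.8289%.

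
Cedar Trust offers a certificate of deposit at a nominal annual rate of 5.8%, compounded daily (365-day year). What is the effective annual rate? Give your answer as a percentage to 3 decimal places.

EAR = (1 + 0.058/365)^365 − 1.
= (1 + 0.000159)^365 − 1 = 1.059710 − 1 = 5.971%.

5.971%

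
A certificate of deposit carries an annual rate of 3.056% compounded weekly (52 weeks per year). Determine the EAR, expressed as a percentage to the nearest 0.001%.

EAR = (1 + 0.03056/52)^52 − 1.
= (1 + 0.000588)^52 − 1 = 1.031022 − 1 = 3.102%.

3.102%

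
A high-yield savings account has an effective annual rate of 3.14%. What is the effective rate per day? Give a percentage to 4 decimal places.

The per-day rate i satisfies (1 + i)^365 = 1 + 0.0314.
i = 1.0314^(1/365) − 1 = 0.0000847 = 0.0085%.

0.0085%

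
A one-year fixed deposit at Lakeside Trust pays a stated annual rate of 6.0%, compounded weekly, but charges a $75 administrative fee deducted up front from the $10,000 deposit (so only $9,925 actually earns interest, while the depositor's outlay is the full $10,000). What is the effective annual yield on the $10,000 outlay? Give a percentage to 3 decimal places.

Value after one year: 9,925 × (1 + 0.060/52)^52 = 9,925 × 1.061800 = $10,538.36.
Effective yield on the $10,000 outlay: 10,538.36 / 10,000 − 1 = 0.053836 = 5.384%.

5.384%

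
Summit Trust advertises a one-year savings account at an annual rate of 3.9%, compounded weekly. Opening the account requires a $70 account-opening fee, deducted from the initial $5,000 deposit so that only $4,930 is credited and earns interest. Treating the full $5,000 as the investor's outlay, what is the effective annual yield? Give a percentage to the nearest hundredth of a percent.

Value after one year: 4,930 × (1 + 0.039/52)^52 = 4,930 × 1.039755 = $5,125.99.
Effective yield on the $5,000 outlay: 5,125.99 / 5,000 − 1 = 0.025199 = 2.52%.

2.52%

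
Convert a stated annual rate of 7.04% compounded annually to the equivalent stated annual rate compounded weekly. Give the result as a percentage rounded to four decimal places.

Compounded annually, EAR = nominal = 0.070400.
Solve (1 + r/52)^52 = 1.070400: r/52 = 1.070400^(1/52) − 1 = 0.001309, so r = 0.068077 = 6.8077%.

6.8077%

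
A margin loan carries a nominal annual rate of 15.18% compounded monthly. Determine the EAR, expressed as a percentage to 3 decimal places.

16.282%

EAR = (1 + 0.1518/12)^12 − 1.
= (1 + 0.012650)^12 − 1 = 1.162820 − 1 = 16.282%.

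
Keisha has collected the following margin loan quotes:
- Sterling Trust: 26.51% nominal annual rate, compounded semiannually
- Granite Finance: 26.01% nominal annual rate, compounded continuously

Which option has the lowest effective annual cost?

Sterling Trust

Sterling Trust: (1 + 0.2651/2)^2 − 1 = 28.267%
Granite Finance: e^0.2601 − 1 = 29.706%
The lowest effective annual rate is Sterling Trust at 28.267%.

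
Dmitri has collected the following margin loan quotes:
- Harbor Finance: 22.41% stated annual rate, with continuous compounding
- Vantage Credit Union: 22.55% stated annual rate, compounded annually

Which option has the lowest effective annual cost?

Vantage Credit Union

Harbor Finance: e^0.2241 − 1 = 25.120%
Vantage Credit Union: compounded annually, EAR = 22.550%
The lowest effective annual rate is Vantage Credit Union at 22.550%.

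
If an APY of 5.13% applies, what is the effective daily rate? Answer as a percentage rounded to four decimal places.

0.0137%

The per-day rate i satisfies (1 + i)^365 = 1 + 0.0513.
i = 1.0513^(1/365) − 1 = 0.0001371 = 0.0137%.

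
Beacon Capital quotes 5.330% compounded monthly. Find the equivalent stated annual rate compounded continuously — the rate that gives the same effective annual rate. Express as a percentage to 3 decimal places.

5.318%

EAR = (1 + 0.05330/12)^12 − 1 = 0.054622.
Equivalent continuous rate: r = ln(1 + 0.054622) = 0.053182 = 5.318%.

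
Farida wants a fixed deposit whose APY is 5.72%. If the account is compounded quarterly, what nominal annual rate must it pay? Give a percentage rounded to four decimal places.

(1 + r/4)^4 − 1 = 0.0572, so 1 + r/4 = 1.0572^(1/4).
r/4 = 0.014003, so r = 0.056012 = 5.6012%.

5.6012%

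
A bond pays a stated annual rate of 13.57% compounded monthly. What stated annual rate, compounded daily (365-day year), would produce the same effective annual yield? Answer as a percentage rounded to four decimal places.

13.4963%

EAR = (1 + 0.1357/12)^12 − 1 = 0.144466.
Solve (1 + r/365)^365 = 1.144466: r/365 = 1.144466^(1/365) − 1 = 0.000370, so r = 0.134963 = 13.4963%.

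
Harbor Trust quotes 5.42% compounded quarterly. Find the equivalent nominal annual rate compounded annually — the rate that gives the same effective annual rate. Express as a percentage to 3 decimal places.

EAR = (1 + 0.0542/4)^4 − 1 = 0.055312.
Compounded annually, the equivalent nominal rate is the EAR itself: 5.531%.

5.531%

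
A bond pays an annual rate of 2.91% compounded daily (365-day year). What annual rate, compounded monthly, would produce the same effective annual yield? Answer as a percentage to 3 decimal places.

EAR = (1 + 0.0291/365)^365 − 1 = 0.029526.
Solve (1 + r/12)^12 = 1.029526: r/12 = 1.029526^(1/12) − 1 = 0.002428, so r = 0.029134 = 2.913%.

2.913%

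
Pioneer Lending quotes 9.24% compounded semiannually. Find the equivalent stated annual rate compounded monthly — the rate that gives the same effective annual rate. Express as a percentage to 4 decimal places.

9.0670%

EAR = (1 + 0.0924/2)^2 − 1 = 0.094534.
Solve (1 + r/12)^12 = 1.094534: r/12 = 1.094534^(1/12) − 1 = 0.007556, so r = 0.090670 = 9.0670%.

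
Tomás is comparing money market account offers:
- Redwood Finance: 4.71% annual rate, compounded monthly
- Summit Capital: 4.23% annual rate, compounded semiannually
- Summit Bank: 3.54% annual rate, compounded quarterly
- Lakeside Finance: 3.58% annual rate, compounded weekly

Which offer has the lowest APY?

Summit Bank

Redwood Finance: (1 + 0.0471/12)^12 − 1 = 4.813%
Summit Capital: (1 + 0.0423/2)^2 − 1 = 4.275%
Summit Bank: (1 + 0.0354/4)^4 − 1 = 3.587%
Lakeside Finance: (1 + 0.0358/52)^52 − 1 = 3.644%
The lowest effective annual rate is Summit Bank at 3.587%.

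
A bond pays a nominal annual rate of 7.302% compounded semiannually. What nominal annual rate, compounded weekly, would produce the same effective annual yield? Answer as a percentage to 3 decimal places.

EAR = (1 + 0.07302/2)^2 − 1 = 0.074353.
Solve (1 + r/52)^52 = 1.074353: r/52 = 1.074353^(1/52) − 1 = 0.001380, so r = 0.071768 = 7.177%.

7.177%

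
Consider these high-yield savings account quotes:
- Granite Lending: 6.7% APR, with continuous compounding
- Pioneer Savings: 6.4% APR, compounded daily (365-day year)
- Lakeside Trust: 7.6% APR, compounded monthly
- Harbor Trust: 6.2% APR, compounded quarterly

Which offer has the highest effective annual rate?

Lakeside Trust

Granite Lending: e^0.067 − 1 = 6.930%
Pioneer Savings: (1 + 0.064/365)^365 − 1 = 6.609%
Lakeside Trust: (1 + 0.076/12)^12 − 1 = 7.870%
Harbor Trust: (1 + 0.062/4)^4 − 1 = 6.346%
The highest effective annual rate is Lakeside Trust at 7.870%.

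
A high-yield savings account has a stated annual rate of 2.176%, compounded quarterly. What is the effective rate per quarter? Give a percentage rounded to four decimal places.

With a nominal annual rate compounded quarterly, the periodic rate is the nominal rate divided by 4.
i = 0.02176 / 4 = 0.0054400 = 0.5440%.

0.5440%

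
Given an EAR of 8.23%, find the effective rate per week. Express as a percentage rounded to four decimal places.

0.1522%

The per-week rate i satisfies (1 + i)^52 = 1 + 0.0823.
i = 1.0823^(1/52) − 1 = 0.0015221 = 0.1522%.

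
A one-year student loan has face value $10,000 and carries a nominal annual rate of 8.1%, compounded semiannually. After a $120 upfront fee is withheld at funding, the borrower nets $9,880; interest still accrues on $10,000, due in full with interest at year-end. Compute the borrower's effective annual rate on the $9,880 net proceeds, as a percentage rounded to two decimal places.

9.58%

Amount owed after one year: 10,000 × (1 + 0.081/2)^2 = 10,000 × 1.082640 = $10,826.40.
Effective rate on net proceeds: 10,826.40 / 9,880 − 1 = 0.095790 = 9.58%.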